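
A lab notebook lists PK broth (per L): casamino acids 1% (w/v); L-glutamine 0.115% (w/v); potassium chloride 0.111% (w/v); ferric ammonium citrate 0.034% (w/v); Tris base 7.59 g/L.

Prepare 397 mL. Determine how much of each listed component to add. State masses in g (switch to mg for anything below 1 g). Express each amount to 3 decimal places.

Target volume = 397 mL = 0.397 L.
casamino acids: 1 g per 100 mL × 397 mL ÷ 100 = 3.970 g
L-glutamine: 0.115% w/v = 1.15 g/L → 1.15 × 0.397 L = 0.45655 g = 456.550 mg
potassium chloride: 0.111% w/v = 1.11 g/L → 1.11 × 0.397 L = 0.44067 g = 440.670 mg
ferric ammonium citrate: 0.034 g per 100 mL × 397 mL ÷ 100 = 0.13498 g = 134.980 mg
Tris base: 7.59 g/L × 0.397 L = 3.013 g

casamino acids 3.970 g; L-glutamine 456.550 mg; potassium chloride 440.670 mg; ferric ammonium citrate 134.980 mg; Tris base 3.013 g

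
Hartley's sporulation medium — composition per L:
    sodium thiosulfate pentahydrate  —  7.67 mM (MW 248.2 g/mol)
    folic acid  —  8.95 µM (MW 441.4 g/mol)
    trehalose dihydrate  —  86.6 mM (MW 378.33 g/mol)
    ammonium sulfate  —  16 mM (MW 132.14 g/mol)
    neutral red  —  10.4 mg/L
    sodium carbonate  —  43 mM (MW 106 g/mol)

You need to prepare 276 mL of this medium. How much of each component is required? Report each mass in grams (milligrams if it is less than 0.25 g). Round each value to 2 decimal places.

Scale factor relative to 1 L: 0.276.
sodium thiosulfate pentahydrate: 7.67 mmol/L × 248.2 g/mol × 0.276 L ÷ 1000 = 0.53 g
folic acid: 8.95 µmol/L × 441.4 g/mol × 0.276 L ÷ 1000 = 1.09 mg
trehalose dihydrate: 86.6 mmol/L × 378.33 g/mol × 0.276 L ÷ 1000 = 9.04 g
ammonium sulfate: 16 mmol/L × 132.14 g/mol × 0.276 L ÷ 1000 = 0.58 g
neutral red: 10.4 mg/L × 0.276 L = 2.87 mg
sodium carbonate: 43 mmol/L × 106 g/mol × 0.276 L ÷ 1000 = 1.26 g

sodium thiosulfate pentahydrate 0.53 g; folic acid 1.09 mg; trehalose dihydrate 9.04 g; ammonium sulfate 0.58 g; neutral red 2.87 mg; sodium carbonate 1.26 g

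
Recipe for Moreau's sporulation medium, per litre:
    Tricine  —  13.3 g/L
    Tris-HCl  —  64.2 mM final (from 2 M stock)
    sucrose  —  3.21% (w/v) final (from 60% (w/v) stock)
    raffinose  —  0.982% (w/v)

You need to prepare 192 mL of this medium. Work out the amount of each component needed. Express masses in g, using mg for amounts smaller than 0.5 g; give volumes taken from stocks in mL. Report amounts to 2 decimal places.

Tricine 2.55 g; Tris-HCl 6.16 mL; sucrose 10.27 mL; raffinose 1.89 g

Scale factor relative to 1 L: 0.192.
Tricine: 13.3 g/L × 0.192 L = 2.55 g
Tris-HCl: C1V1 = C2V2 → 64.2 mM × 192 mL ÷ 2000 mM = 6.16 mL
sucrose: C1V1 = C2V2 → 3.21% ÷ 60% × 192 mL = 10.27 mL
raffinose: 0.982 g per 100 mL × 192 mL ÷ 100 = 1.89 g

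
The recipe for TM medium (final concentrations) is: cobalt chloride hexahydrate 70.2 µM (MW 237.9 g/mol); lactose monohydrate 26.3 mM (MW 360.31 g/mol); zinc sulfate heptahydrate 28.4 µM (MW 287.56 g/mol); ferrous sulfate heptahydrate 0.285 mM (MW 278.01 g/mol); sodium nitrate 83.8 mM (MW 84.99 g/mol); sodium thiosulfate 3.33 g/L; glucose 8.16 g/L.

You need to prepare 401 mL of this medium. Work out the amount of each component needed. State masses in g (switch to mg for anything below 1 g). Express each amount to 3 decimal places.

Target volume = 401 mL = 0.401 L.
cobalt chloride hexahydrate: 70.2 µmol/L × 237.9 g/mol × 0.401 L ÷ 1000 = 6.697 mg
lactose monohydrate: 26.3 mmol/L × 360.31 g/mol × 0.401 L ÷ 1000 = 3.800 g
zinc sulfate heptahydrate: 28.4 µmol/L × 287.56 g/mol × 0.401 L ÷ 1000 = 3.275 mg
ferrous sulfate heptahydrate: 0.285 mmol/L × 278.01 mg/mmol × 0.401 L = 31.772 mg
sodium nitrate: 83.8 mmol/L × 84.99 g/mol × 0.401 L ÷ 1000 = 2.856 g
sodium thiosulfate: 3.33 g/L × 0.401 L = 1.335 g
glucose: 8.16 g/L × 0.401 L = 3.272 g

cobalt chloride hexahydrate 6.697 mg; lactose monohydrate 3.800 g; zinc sulfate heptahydrate 3.275 mg; ferrous sulfate heptahydrate 31.772 mg; sodium nitrate 2.856 g; sodium thiosulfate 1.335 g; glucose 3.272 g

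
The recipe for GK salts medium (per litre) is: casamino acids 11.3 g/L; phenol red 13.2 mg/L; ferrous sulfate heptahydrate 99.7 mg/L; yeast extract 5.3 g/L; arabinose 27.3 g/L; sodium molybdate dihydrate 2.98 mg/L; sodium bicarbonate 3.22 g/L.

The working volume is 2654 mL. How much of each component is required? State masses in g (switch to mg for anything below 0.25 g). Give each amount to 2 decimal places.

casamino acids 29.99 g; phenol red 35.03 mg; ferrous sulfate heptahydrate 0.26 g; yeast extract 14.07 g; arabinose 72.45 g; sodium molybdate dihydrate 7.91 mg; sodium bicarbonate 8.55 g

Working volume: 2654 mL = 2.654 L.
casamino acids: 11.3 g/L × 2.654 L = 29.99 g
phenol red: 13.2 mg/L × 2.654 L = 35.03 mg
ferrous sulfate heptahydrate: 99.7 mg/L × 2.654 L = 264.604 mg = 0.26 g
yeast extract: 5.3 g/L × 2.654 L = 14.07 g
arabinose: 27.3 g/L × 2.654 L = 72.45 g
sodium molybdate dihydrate: 2.98 mg/L × 2.654 L = 7.91 mg
sodium bicarbonate: 3.22 g/L × 2.654 L = 8.55 g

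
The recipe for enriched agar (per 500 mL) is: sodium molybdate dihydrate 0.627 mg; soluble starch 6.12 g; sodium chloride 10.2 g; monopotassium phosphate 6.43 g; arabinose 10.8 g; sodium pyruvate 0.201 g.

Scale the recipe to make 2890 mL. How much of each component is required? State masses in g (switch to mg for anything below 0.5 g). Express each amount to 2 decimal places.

Ratio of target to recipe volume: 2890 / 500 = 5.78.
sodium molybdate dihydrate: 0.627 mg × (2890 mL / 500 mL) = 3.62 mg
soluble starch: 6.12 g × (2890 mL / 500 mL) = 35.37 g
sodium chloride: 10.2 g × (2890 mL / 500 mL) = 58.96 g
monopotassium phosphate: 6.43 g × (2890 mL / 500 mL) = 37.17 g
arabinose: 10.8 g × (2890 mL / 500 mL) = 62.42 g
sodium pyruvate: 0.201 g × (2890 mL / 500 mL) = 1.16 g

sodium molybdate dihydrate 3.62 mg; soluble starch 35.37 g; sodium chloride 58.96 g; monopotassium phosphate 37.17 g; arabinose 62.42 g; sodium pyruvate 1.16 g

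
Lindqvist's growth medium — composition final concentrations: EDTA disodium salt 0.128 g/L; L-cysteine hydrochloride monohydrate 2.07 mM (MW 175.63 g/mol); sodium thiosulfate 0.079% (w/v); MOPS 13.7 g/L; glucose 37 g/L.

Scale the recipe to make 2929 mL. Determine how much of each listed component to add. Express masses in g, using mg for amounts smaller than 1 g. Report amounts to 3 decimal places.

EDTA disodium salt 374.912 mg; L-cysteine hydrochloride monohydrate 1.065 g; sodium thiosulfate 2.314 g; MOPS 40.127 g; glucose 108.373 g

Target volume = 2929 mL = 2.929 L.
EDTA disodium salt: 0.128 g/L × 2.929 L = 0.374912 g = 374.912 mg
L-cysteine hydrochloride monohydrate: 2.07 mmol/L × 175.63 g/mol × 2.929 L ÷ 1000 = 1.065 g
sodium thiosulfate: 0.079 g per 100 mL × 2929 mL ÷ 100 = 2.314 g
MOPS: 13.7 g/L × 2.929 L = 40.127 g
glucose: 37 g/L × 2.929 L = 108.373 g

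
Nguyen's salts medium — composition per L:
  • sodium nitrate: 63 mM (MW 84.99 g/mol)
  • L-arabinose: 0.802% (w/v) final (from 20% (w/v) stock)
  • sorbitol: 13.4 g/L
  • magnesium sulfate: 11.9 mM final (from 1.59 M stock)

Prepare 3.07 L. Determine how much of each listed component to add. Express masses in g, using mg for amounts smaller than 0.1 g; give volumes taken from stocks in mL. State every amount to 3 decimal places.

Working volume: 3.07 L.
sodium nitrate: 63 mmol/L × 84.99 g/mol × 3.07 L ÷ 1000 = 16.438 g
L-arabinose: V = C2·V2/C1 = 0.802% ÷ 20% × 3070 mL = 123.107 mL
sorbitol: 13.4 g/L × 3.07 L = 41.138 g
magnesium sulfate: V = C2·V2/C1 = 11.9 mM × 3070 mL ÷ 1590 mM = 22.977 mL

sodium nitrate 16.438 g; L-arabinose 123.107 mL; sorbitol 41.138 g; magnesium sulfate 22.977 mL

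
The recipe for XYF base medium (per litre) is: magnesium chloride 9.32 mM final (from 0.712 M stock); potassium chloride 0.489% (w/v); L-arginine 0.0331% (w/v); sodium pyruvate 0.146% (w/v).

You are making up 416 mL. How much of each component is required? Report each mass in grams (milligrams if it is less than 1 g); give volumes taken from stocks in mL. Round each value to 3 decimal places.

magnesium chloride 5.445 mL; potassium chloride 2.034 g; L-arginine 137.696 mg; sodium pyruvate 607.360 mg

Target volume = 416 mL = 0.416 L.
magnesium chloride: V = C2·V2/C1 = 9.32 mM × 416 mL ÷ 712 mM = 5.445 mL
potassium chloride: 0.489 g per 100 mL × 416 mL ÷ 100 = 2.034 g
L-arginine: 0.0331% w/v = 0.331 g/L → 0.331 × 0.416 L = 0.137696 g = 137.696 mg
sodium pyruvate: 0.146 g per 100 mL × 416 mL ÷ 100 = 0.60736 g = 607.360 mg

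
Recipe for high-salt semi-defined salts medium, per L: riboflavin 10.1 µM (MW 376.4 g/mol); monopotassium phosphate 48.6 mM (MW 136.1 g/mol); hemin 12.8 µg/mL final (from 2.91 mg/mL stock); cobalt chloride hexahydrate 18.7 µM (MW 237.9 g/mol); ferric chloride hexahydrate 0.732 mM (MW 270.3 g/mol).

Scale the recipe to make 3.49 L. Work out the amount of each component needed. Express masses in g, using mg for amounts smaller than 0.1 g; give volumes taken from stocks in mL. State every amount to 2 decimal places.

riboflavin 13.27 mg; monopotassium phosphate 23.08 g; hemin 15.35 mL; cobalt chloride hexahydrate 15.53 mg; ferric chloride hexahydrate 0.69 g

Working volume: 3.49 L.
riboflavin: 10.1 µmol/L × 376.4 g/mol × 3.49 L ÷ 1000 = 13.27 mg
monopotassium phosphate: 48.6 mmol/L × 136.1 g/mol × 3.49 L ÷ 1000 = 23.08 g
hemin: C1V1 = C2V2 → 12.8 µg/mL × 3490 mL ÷ 2910 µg/mL = 15.35 mL
cobalt chloride hexahydrate: 18.7 µmol/L × 237.9 g/mol × 3.49 L ÷ 1000 = 15.53 mg
ferric chloride hexahydrate: 0.732 mmol/L × 270.3 g/mol × 3.49 L ÷ 1000 = 0.69 g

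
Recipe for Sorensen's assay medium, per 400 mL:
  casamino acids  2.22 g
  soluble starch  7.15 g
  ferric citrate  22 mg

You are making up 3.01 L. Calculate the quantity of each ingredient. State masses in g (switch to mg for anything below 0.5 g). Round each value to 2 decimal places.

Scale factor = 3010 mL / 400 mL = 7.525.
casamino acids: 2.22 g × (3010 mL / 400 mL) = 16.71 g
soluble starch: 7.15 g × (3010 mL / 400 mL) = 53.80 g
ferric citrate: 22 mg × (3010 mL / 400 mL) = 165.55 mg

casamino acids 16.71 g; soluble starch 53.80 g; ferric citrate 165.55 mg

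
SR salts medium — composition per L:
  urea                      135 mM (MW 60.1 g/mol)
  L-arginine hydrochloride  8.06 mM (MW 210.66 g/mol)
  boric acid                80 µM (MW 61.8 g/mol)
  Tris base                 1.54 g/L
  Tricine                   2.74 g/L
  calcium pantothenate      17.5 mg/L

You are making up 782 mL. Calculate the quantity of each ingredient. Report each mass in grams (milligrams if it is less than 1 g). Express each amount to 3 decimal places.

urea 6.345 g; L-arginine hydrochloride 1.328 g; boric acid 3.866 mg; Tris base 1.204 g; Tricine 2.143 g; calcium pantothenate 13.685 mg

Target volume = 782 mL = 0.782 L.
urea: 135 mmol/L × 60.1 g/mol × 0.782 L ÷ 1000 = 6.345 g
L-arginine hydrochloride: 8.06 mmol/L × 210.66 g/mol × 0.782 L ÷ 1000 = 1.328 g
boric acid: 80 µmol/L × 61.8 g/mol × 0.782 L ÷ 1000 = 3.866 mg
Tris base: 1.54 g/L × 0.782 L = 1.204 g
Tricine: 2.74 g/L × 0.782 L = 2.143 g
calcium pantothenate: 17.5 mg/L × 0.782 L = 13.685 mg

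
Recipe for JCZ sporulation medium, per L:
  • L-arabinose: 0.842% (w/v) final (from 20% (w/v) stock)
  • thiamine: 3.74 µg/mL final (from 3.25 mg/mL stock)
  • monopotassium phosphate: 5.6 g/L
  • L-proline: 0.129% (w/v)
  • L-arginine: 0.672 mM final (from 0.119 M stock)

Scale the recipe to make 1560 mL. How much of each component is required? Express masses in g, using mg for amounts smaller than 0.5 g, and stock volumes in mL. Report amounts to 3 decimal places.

Target volume = 1560 mL = 1.56 L.
L-arabinose: C1V1 = C2V2 → 0.842% ÷ 20% × 1560 mL = 65.676 mL
thiamine: dilute stock: 3.74 µg/mL × 1560 mL ÷ 3250 µg/mL = 1.795 mL
monopotassium phosphate: 5.6 g/L × 1.56 L = 8.736 g
L-proline: 0.129 g per 100 mL × 1560 mL ÷ 100 = 2.012 g
L-arginine: V = C2·V2/C1 = 0.672 mM × 1560 mL ÷ 119 mM = 8.809 mL

L-arabinose 65.676 mL; thiamine 1.795 mL; monopotassium phosphate 8.736 g; L-proline 2.012 g; L-arginine 8.809 mL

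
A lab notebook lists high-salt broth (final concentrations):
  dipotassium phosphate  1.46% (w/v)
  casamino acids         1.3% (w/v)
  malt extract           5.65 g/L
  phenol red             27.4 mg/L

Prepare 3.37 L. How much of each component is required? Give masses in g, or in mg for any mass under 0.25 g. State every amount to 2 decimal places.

dipotassium phosphate 49.20 g; casamino acids 43.81 g; malt extract 19.04 g; phenol red 92.34 mg

Working volume: 3.37 L.
dipotassium phosphate: 1.46% w/v = 14.6 g/L → 14.6 × 3.37 L = 49.20 g
casamino acids: 1.3% w/v = 13 g/L → 13 × 3.37 L = 43.81 g
malt extract: 5.65 g/L × 3.37 L = 19.04 g
phenol red: 27.4 mg/L × 3.37 L = 92.34 mg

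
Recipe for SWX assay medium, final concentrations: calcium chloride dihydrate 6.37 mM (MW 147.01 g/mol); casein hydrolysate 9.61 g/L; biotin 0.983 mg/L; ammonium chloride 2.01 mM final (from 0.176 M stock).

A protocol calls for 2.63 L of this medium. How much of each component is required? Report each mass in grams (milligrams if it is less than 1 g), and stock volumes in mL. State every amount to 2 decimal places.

Working volume: 2.63 L.
calcium chloride dihydrate: 6.37 mmol/L × 147.01 g/mol × 2.63 L ÷ 1000 = 2.46 g
casein hydrolysate: 9.61 g/L × 2.63 L = 25.27 g
biotin: 0.983 mg/L × 2.63 L = 2.59 mg
ammonium chloride: dilute stock: 2.01 mM × 2630 mL ÷ 176 mM = 30.04 mL

calcium chloride dihydrate 2.46 g; casein hydrolysate 25.27 g; biotin 2.59 mg; ammonium chloride 30.04 mL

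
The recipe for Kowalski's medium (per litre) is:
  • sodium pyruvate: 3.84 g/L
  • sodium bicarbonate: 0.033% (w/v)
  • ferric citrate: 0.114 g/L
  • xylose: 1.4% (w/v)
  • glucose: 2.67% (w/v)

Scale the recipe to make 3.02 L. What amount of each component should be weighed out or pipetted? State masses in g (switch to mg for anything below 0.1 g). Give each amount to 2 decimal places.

sodium pyruvate 11.60 g; sodium bicarbonate 1.00 g; ferric citrate 0.34 g; xylose 42.28 g; glucose 80.63 g

Working volume: 3.02 L.
sodium pyruvate: 3.84 g/L × 3.02 L = 11.60 g
sodium bicarbonate: 0.033% w/v = 0.33 g/L → 0.33 × 3.02 L = 1.00 g
ferric citrate: 0.114 g/L × 3.02 L = 0.34 g
xylose: 1.4% w/v = 14 g/L → 14 × 3.02 L = 42.28 g
glucose: 2.67 g per 100 mL × 3020 mL ÷ 100 = 80.63 g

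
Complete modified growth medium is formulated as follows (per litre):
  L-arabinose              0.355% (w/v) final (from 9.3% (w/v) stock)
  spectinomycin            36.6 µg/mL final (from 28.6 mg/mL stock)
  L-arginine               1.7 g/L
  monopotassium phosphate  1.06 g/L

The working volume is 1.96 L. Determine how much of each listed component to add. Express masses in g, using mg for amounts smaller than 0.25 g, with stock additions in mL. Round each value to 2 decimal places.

L-arabinose 74.82 mL; spectinomycin 2.51 mL; L-arginine 3.33 g; monopotassium phosphate 2.08 g

Scale factor relative to 1 L: 1.96.
L-arabinose: C1V1 = C2V2 → 0.355% ÷ 9.3% × 1960 mL = 74.82 mL
spectinomycin: C1V1 = C2V2 → 36.6 µg/mL × 1960 mL ÷ 28600 µg/mL = 2.51 mL
L-arginine: 1.7 g/L × 1.96 L = 3.33 g
monopotassium phosphate: 1.06 g/L × 1.96 L = 2.08 g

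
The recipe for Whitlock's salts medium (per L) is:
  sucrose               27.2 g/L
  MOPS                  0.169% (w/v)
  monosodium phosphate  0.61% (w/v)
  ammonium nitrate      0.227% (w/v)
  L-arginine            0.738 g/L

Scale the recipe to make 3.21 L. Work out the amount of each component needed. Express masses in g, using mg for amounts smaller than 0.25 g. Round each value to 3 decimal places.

sucrose 87.312 g; MOPS 5.425 g; monosodium phosphate 19.581 g; ammonium nitrate 7.287 g; L-arginine 2.369 g

Working volume: 3.21 L.
sucrose: 27.2 g/L × 3.21 L = 87.312 g
MOPS: 0.169 g per 100 mL × 3210 mL ÷ 100 = 5.425 g
monosodium phosphate: 0.61% w/v = 6.1 g/L → 6.1 × 3.21 L = 19.581 g
ammonium nitrate: 0.227% w/v = 2.27 g/L → 2.27 × 3.21 L = 7.287 g
L-arginine: 0.738 g/L × 3.21 L = 2.369 g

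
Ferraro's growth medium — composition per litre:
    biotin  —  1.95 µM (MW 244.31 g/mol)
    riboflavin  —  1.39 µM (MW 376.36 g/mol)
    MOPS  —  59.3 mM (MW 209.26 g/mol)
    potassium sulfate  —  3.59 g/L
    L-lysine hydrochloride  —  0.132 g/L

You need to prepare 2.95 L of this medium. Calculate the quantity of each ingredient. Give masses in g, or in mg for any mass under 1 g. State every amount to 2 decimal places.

Working volume: 2.95 L.
biotin: 1.95 µmol/L × 244.31 g/mol × 2.95 L ÷ 1000 = 1.41 mg
riboflavin: 1.39 µmol/L × 376.36 g/mol × 2.95 L ÷ 1000 = 1.54 mg
MOPS: 59.3 mmol/L × 209.26 g/mol × 2.95 L ÷ 1000 = 36.61 g
potassium sulfate: 3.59 g/L × 2.95 L = 10.59 g
L-lysine hydrochloride: 0.132 g/L × 2.95 L = 0.3894 g = 389.40 mg

biotin 1.41 mg; riboflavin 1.54 mg; MOPS 36.61 g; potassium sulfate 10.59 g; L-lysine hydrochloride 389.40 mg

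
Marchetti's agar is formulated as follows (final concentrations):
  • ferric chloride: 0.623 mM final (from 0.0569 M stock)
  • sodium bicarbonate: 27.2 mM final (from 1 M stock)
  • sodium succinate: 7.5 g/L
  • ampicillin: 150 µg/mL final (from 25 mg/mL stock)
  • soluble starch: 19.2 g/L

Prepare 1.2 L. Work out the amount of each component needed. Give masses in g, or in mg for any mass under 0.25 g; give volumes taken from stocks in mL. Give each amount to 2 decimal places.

ferric chloride 13.14 mL; sodium bicarbonate 32.64 mL; sodium succinate 9.00 g; ampicillin 7.20 mL; soluble starch 23.04 g

Working volume: 1.2 L.
ferric chloride: C1V1 = C2V2 → 0.623 mM × 1200 mL ÷ 56.9 mM = 13.14 mL
sodium bicarbonate: C1V1 = C2V2 → 27.2 mM × 1200 mL ÷ 1000 mM = 32.64 mL
sodium succinate: 7.5 g/L × 1.2 L = 9.00 g
ampicillin: V = C2·V2/C1 = 150 µg/mL × 1200 mL ÷ 25000 µg/mL = 7.20 mL
soluble starch: 19.2 g/L × 1.2 L = 23.04 g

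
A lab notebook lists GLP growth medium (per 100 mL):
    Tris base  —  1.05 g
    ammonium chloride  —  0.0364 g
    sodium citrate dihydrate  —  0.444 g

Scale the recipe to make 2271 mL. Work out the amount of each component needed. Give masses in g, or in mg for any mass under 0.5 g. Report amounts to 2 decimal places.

Ratio of target to recipe volume: 2271 / 100 = 22.71.
Tris base: 1.05 g × (2271 mL / 100 mL) = 23.85 g
ammonium chloride: 0.0364 g × (2271 mL / 100 mL) = 0.83 g
sodium citrate dihydrate: 0.444 g × (2271 mL / 100 mL) = 10.08 g

Tris base 23.85 g; ammonium chloride 0.83 g; sodium citrate dihydrate 10.08 g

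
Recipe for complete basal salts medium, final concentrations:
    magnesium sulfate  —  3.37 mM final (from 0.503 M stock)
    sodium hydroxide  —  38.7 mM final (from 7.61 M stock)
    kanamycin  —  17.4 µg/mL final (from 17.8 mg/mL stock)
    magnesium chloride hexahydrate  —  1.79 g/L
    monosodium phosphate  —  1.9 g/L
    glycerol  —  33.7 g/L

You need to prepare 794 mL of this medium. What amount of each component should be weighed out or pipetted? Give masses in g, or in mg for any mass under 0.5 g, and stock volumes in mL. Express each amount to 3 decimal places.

magnesium sulfate 5.320 mL; sodium hydroxide 4.038 mL; kanamycin 0.776 mL; magnesium chloride hexahydrate 1.421 g; monosodium phosphate 1.509 g; glycerol 26.758 g

Working volume: 794 mL = 0.794 L.
magnesium sulfate: V = C2·V2/C1 = 3.37 mM × 794 mL ÷ 503 mM = 5.320 mL
sodium hydroxide: dilute stock: 38.7 mM × 794 mL ÷ 7610 mM = 4.038 mL
kanamycin: C1V1 = C2V2 → 17.4 µg/mL × 794 mL ÷ 17800 µg/mL = 0.776 mL
magnesium chloride hexahydrate: 1.79 g/L × 0.794 L = 1.421 g
monosodium phosphate: 1.9 g/L × 0.794 L = 1.509 g
glycerol: 33.7 g/L × 0.794 L = 26.758 g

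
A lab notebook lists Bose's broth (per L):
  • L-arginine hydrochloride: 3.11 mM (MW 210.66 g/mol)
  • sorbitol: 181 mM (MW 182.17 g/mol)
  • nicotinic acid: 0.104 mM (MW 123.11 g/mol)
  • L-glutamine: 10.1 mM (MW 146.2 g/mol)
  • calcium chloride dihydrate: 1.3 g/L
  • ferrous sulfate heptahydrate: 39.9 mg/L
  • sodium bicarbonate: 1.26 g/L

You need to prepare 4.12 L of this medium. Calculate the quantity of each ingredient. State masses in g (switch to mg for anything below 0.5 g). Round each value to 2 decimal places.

Scale factor relative to 1 L: 4.12.
L-arginine hydrochloride: 3.11 mmol/L × 210.66 g/mol × 4.12 L ÷ 1000 = 2.70 g
sorbitol: 181 mmol/L × 182.17 g/mol × 4.12 L ÷ 1000 = 135.85 g
nicotinic acid: 0.104 mmol/L × 123.11 mg/mmol × 4.12 L = 52.75 mg
L-glutamine: 10.1 mmol/L × 146.2 g/mol × 4.12 L ÷ 1000 = 6.08 g
calcium chloride dihydrate: 1.3 g/L × 4.12 L = 5.36 g
ferrous sulfate heptahydrate: 39.9 mg/L × 4.12 L = 164.39 mg
sodium bicarbonate: 1.26 g/L × 4.12 L = 5.19 g

L-arginine hydrochloride 2.70 g; sorbitol 135.85 g; nicotinic acid 52.75 mg; L-glutamine 6.08 g; calcium chloride dihydrate 5.36 g; ferrous sulfate heptahydrate 164.39 mg; sodium bicarbonate 5.19 g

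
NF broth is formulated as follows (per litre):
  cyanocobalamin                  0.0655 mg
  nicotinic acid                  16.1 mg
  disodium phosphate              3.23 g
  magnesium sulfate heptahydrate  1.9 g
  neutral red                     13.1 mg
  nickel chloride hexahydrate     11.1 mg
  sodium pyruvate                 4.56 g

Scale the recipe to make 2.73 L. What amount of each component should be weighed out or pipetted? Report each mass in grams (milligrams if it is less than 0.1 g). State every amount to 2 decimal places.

cyanocobalamin 0.18 mg; nicotinic acid 43.95 mg; disodium phosphate 8.82 g; magnesium sulfate heptahydrate 5.19 g; neutral red 35.76 mg; nickel chloride hexahydrate 30.30 mg; sodium pyruvate 12.45 g

Ratio of target to recipe volume: 2730 / 1000 = 2.73.
cyanocobalamin: 0.0655 mg × (2730 mL / 1000 mL) = 0.18 mg
nicotinic acid: 16.1 mg × (2730 mL / 1000 mL) = 43.95 mg
disodium phosphate: 3.23 g × (2730 mL / 1000 mL) = 8.82 g
magnesium sulfate heptahydrate: 1.9 g × (2730 mL / 1000 mL) = 5.19 g
neutral red: 13.1 mg × (2730 mL / 1000 mL) = 35.76 mg
nickel chloride hexahydrate: 11.1 mg × (2730 mL / 1000 mL) = 30.30 mg
sodium pyruvate: 4.56 g × (2730 mL / 1000 mL) = 12.45 g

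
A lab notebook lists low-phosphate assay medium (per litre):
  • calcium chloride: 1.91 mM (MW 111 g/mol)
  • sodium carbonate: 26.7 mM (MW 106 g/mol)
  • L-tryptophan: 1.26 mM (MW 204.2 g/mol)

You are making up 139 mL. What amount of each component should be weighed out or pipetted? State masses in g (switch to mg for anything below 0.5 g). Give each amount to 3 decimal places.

calcium chloride 29.469 mg; sodium carbonate 393.398 mg; L-tryptophan 35.764 mg

Target volume = 139 mL = 0.139 L.
calcium chloride: 1.91 mmol/L × 111 mg/mmol × 0.139 L = 29.469 mg
sodium carbonate: 26.7 mmol/L × 106 mg/mmol × 0.139 L = 393.398 mg
L-tryptophan: 1.26 mmol/L × 204.2 mg/mmol × 0.139 L = 35.764 mg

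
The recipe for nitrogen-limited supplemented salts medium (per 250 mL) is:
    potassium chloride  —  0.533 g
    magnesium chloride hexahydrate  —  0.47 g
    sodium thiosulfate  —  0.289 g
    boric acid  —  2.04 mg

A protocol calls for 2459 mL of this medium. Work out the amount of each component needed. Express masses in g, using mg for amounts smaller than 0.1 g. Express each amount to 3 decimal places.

potassium chloride 5.243 g; magnesium chloride hexahydrate 4.623 g; sodium thiosulfate 2.843 g; boric acid 20.065 mg

Ratio of target to recipe volume: 2459 / 250 = 9.836.
potassium chloride: 0.533 g × (2459 mL / 250 mL) = 5.243 g
magnesium chloride hexahydrate: 0.47 g × (2459 mL / 250 mL) = 4.623 g
sodium thiosulfate: 0.289 g × (2459 mL / 250 mL) = 2.843 g
boric acid: 2.04 mg × (2459 mL / 250 mL) = 20.065 mg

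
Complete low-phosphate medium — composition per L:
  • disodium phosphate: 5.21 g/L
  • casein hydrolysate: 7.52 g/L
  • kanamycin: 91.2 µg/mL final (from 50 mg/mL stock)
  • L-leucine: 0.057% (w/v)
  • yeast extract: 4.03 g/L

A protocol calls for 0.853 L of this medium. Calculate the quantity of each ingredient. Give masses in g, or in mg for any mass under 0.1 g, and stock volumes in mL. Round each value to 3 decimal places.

Scale factor relative to 1 L: 0.853.
disodium phosphate: 5.21 g/L × 0.853 L = 4.444 g
casein hydrolysate: 7.52 g/L × 0.853 L = 6.415 g
kanamycin: dilute stock: 91.2 µg/mL × 853 mL ÷ 50000 µg/mL = 1.556 mL
L-leucine: 0.057 g per 100 mL × 853 mL ÷ 100 = 0.486 g
yeast extract: 4.03 g/L × 0.853 L = 3.438 g

disodium phosphate 4.444 g; casein hydrolysate 6.415 g; kanamycin 1.556 mL; L-leucine 0.486 g; yeast extract 3.438 g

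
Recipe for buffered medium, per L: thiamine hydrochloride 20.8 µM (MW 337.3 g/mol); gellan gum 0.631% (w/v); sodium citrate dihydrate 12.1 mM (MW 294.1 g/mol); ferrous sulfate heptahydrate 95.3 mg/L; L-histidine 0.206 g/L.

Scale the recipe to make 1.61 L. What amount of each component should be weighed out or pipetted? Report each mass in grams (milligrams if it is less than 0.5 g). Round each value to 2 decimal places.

thiamine hydrochloride 11.30 mg; gellan gum 10.16 g; sodium citrate dihydrate 5.73 g; ferrous sulfate heptahydrate 153.43 mg; L-histidine 331.66 mg

Working volume: 1.61 L.
thiamine hydrochloride: 20.8 µmol/L × 337.3 g/mol × 1.61 L ÷ 1000 = 11.30 mg
gellan gum: 0.631% w/v = 6.31 g/L → 6.31 × 1.61 L = 10.16 g
sodium citrate dihydrate: 12.1 mmol/L × 294.1 g/mol × 1.61 L ÷ 1000 = 5.73 g
ferrous sulfate heptahydrate: 95.3 mg/L × 1.61 L = 153.43 mg
L-histidine: 0.206 g/L × 1.61 L = 0.33166 g = 331.66 mg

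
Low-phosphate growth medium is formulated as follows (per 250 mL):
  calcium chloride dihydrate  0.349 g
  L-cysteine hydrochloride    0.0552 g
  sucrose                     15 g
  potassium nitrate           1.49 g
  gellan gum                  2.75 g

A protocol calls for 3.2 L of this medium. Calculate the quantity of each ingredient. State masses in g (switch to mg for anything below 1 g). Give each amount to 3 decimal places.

Scale factor = 3200 mL / 250 mL = 12.8.
calcium chloride dihydrate: 0.349 g × (3200 mL / 250 mL) = 4.467 g
L-cysteine hydrochloride: 0.0552 g × (3200 mL / 250 mL) = 0.70656 g = 706.560 mg
sucrose: 15 g × (3200 mL / 250 mL) = 192.000 g
potassium nitrate: 1.49 g × (3200 mL / 250 mL) = 19.072 g
gellan gum: 2.75 g × (3200 mL / 250 mL) = 35.200 g

calcium chloride dihydrate 4.467 g; L-cysteine hydrochloride 706.560 mg; sucrose 192.000 g; potassium nitrate 19.072 g; gellan gum 35.200 g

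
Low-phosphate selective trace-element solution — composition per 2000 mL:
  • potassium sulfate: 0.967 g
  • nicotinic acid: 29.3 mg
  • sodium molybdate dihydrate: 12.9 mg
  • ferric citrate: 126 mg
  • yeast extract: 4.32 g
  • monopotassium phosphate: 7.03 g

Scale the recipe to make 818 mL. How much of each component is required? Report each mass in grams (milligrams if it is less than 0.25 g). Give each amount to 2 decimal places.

Scale factor = 818 mL / 2000 mL = 0.409.
potassium sulfate: 0.967 g × (818 mL / 2000 mL) = 0.40 g
nicotinic acid: 29.3 mg × (818 mL / 2000 mL) = 11.98 mg
sodium molybdate dihydrate: 12.9 mg × (818 mL / 2000 mL) = 5.28 mg
ferric citrate: 126 mg × (818 mL / 2000 mL) = 51.53 mg
yeast extract: 4.32 g × (818 mL / 2000 mL) = 1.77 g
monopotassium phosphate: 7.03 g × (818 mL / 2000 mL) = 2.88 g

potassium sulfate 0.40 g; nicotinic acid 11.98 mg; sodium molybdate dihydrate 5.28 mg; ferric citrate 51.53 mg; yeast extract 1.77 g; monopotassium phosphate 2.88 g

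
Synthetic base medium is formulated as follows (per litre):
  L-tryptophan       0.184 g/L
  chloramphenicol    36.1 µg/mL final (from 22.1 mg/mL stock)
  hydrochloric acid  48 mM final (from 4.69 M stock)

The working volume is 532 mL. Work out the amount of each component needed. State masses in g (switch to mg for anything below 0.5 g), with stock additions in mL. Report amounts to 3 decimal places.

Target volume = 532 mL = 0.532 L.
L-tryptophan: 0.184 g/L × 0.532 L = 0.097888 g = 97.888 mg
chloramphenicol: C1V1 = C2V2 → 36.1 µg/mL × 532 mL ÷ 22100 µg/mL = 0.869 mL
hydrochloric acid: V = C2·V2/C1 = 48 mM × 532 mL ÷ 4690 mM = 5.445 mL

L-tryptophan 97.888 mg; chloramphenicol 0.869 mL; hydrochloric acid 5.445 mL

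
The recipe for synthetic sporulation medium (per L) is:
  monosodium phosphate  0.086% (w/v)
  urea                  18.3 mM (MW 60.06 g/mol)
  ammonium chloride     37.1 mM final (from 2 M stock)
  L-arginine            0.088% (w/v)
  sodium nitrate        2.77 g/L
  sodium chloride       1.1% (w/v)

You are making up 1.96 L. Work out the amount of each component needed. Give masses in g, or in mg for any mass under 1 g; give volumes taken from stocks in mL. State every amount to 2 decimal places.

Working volume: 1.96 L.
monosodium phosphate: 0.086 g per 100 mL × 1960 mL ÷ 100 = 1.69 g
urea: 18.3 mmol/L × 60.06 g/mol × 1.96 L ÷ 1000 = 2.15 g
ammonium chloride: V = C2·V2/C1 = 37.1 mM × 1960 mL ÷ 2000 mM = 36.36 mL
L-arginine: 0.088 g per 100 mL × 1960 mL ÷ 100 = 1.72 g
sodium nitrate: 2.77 g/L × 1.96 L = 5.43 g
sodium chloride: 1.1 g per 100 mL × 1960 mL ÷ 100 = 21.56 g

monosodium phosphate 1.69 g; urea 2.15 g; ammonium chloride 36.36 mL; L-arginine 1.72 g; sodium nitrate 5.43 g; sodium chloride 21.56 g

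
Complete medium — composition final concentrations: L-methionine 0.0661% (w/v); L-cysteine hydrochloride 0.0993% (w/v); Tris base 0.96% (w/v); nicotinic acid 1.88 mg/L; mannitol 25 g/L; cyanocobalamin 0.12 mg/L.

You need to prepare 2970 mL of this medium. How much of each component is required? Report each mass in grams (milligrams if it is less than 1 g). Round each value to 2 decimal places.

Target volume = 2970 mL = 2.97 L.
L-methionine: 0.0661% w/v = 0.661 g/L → 0.661 × 2.97 L = 1.96 g
L-cysteine hydrochloride: 0.0993 g per 100 mL × 2970 mL ÷ 100 = 2.95 g
Tris base: 0.96% w/v = 9.6 g/L → 9.6 × 2.97 L = 28.51 g
nicotinic acid: 1.88 mg/L × 2.97 L = 5.58 mg
mannitol: 25 g/L × 2.97 L = 74.25 g
cyanocobalamin: 0.12 mg/L × 2.97 L = 0.36 mg

L-methionine 1.96 g; L-cysteine hydrochloride 2.95 g; Tris base 28.51 g; nicotinic acid 5.58 mg; mannitol 74.25 g; cyanocobalamin 0.36 mg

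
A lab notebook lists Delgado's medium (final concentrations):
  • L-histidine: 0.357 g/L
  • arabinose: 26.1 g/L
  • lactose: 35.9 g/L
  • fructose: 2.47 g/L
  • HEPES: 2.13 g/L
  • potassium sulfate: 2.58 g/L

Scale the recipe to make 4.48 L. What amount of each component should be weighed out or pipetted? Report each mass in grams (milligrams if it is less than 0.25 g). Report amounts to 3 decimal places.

Scale factor relative to 1 L: 4.48.
L-histidine: 0.357 g/L × 4.48 L = 1.599 g
arabinose: 26.1 g/L × 4.48 L = 116.928 g
lactose: 35.9 g/L × 4.48 L = 160.832 g
fructose: 2.47 g/L × 4.48 L = 11.066 g
HEPES: 2.13 g/L × 4.48 L = 9.542 g
potassium sulfate: 2.58 g/L × 4.48 L = 11.558 g

L-histidine 1.599 g; arabinose 116.928 g; lactose 160.832 g; fructose 11.066 g; HEPES 9.542 g; potassium sulfate 11.558 g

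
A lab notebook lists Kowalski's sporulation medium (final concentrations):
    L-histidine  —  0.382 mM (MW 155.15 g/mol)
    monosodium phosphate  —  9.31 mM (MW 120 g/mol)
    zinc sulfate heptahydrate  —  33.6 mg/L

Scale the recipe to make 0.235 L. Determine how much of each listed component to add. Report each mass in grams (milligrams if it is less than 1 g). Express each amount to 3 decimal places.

L-histidine 13.928 mg; monosodium phosphate 262.542 mg; zinc sulfate heptahydrate 7.896 mg

Working volume: 0.235 L.
L-histidine: 0.382 mmol/L × 155.15 mg/mmol × 0.235 L = 13.928 mg
monosodium phosphate: 9.31 mmol/L × 120 mg/mmol × 0.235 L = 262.542 mg
zinc sulfate heptahydrate: 33.6 mg/L × 0.235 L = 7.896 mg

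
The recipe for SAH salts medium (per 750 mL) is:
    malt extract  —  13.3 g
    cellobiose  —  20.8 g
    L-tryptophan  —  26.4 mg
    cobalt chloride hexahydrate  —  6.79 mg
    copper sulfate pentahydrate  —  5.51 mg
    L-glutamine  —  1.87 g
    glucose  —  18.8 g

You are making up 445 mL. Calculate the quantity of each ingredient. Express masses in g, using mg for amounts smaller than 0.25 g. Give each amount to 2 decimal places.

Ratio of target to recipe volume: 445 / 750 = 0.593333.
malt extract: 13.3 g × (445 mL / 750 mL) = 7.89 g
cellobiose: 20.8 g × (445 mL / 750 mL) = 12.34 g
L-tryptophan: 26.4 mg × (445 mL / 750 mL) = 15.66 mg
cobalt chloride hexahydrate: 6.79 mg × (445 mL / 750 mL) = 4.03 mg
copper sulfate pentahydrate: 5.51 mg × (445 mL / 750 mL) = 3.27 mg
L-glutamine: 1.87 g × (445 mL / 750 mL) = 1.11 g
glucose: 18.8 g × (445 mL / 750 mL) = 11.15 g

malt extract 7.89 g; cellobiose 12.34 g; L-tryptophan 15.66 mg; cobalt chloride hexahydrate 4.03 mg; copper sulfate pentahydrate 3.27 mg; L-glutamine 1.11 g; glucose 11.15 g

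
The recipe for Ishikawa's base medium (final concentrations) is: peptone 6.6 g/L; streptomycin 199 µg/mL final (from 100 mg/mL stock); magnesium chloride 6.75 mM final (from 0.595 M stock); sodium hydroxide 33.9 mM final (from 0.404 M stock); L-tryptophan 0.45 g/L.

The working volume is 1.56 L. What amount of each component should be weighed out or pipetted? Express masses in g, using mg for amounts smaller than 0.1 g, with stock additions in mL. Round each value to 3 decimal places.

Scale factor relative to 1 L: 1.56.
peptone: 6.6 g/L × 1.56 L = 10.296 g
streptomycin: dilute stock: 199 µg/mL × 1560 mL ÷ 100000 µg/mL = 3.104 mL
magnesium chloride: dilute stock: 6.75 mM × 1560 mL ÷ 595 mM = 17.697 mL
sodium hydroxide: dilute stock: 33.9 mM × 1560 mL ÷ 404 mM = 130.901 mL
L-tryptophan: 0.45 g/L × 1.56 L = 0.702 g

peptone 10.296 g; streptomycin 3.104 mL; magnesium chloride 17.697 mL; sodium hydroxide 130.901 mL; L-tryptophan 0.702 g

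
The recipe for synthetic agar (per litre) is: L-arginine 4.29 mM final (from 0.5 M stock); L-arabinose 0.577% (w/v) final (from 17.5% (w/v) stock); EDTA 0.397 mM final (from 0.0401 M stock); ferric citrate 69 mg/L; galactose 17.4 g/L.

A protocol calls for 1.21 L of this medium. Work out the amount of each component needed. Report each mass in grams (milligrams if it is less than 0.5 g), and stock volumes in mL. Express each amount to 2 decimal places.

Scale factor relative to 1 L: 1.21.
L-arginine: V = C2·V2/C1 = 4.29 mM × 1210 mL ÷ 500 mM = 10.38 mL
L-arabinose: C1V1 = C2V2 → 0.577% ÷ 17.5% × 1210 mL = 39.90 mL
EDTA: C1V1 = C2V2 → 0.397 mM × 1210 mL ÷ 40.1 mM = 11.98 mL
ferric citrate: 69 mg/L × 1.21 L = 83.49 mg
galactose: 17.4 g/L × 1.21 L = 21.05 g

L-arginine 10.38 mL; L-arabinose 39.90 mL; EDTA 11.98 mL; ferric citrate 83.49 mg; galactose 21.05 g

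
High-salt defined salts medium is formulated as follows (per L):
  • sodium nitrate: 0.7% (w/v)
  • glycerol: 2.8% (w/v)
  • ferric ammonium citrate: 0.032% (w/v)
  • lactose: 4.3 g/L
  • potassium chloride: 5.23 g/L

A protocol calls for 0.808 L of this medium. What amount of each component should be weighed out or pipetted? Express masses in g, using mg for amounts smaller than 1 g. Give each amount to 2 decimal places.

Scale factor relative to 1 L: 0.808.
sodium nitrate: 0.7 g per 100 mL × 808 mL ÷ 100 = 5.66 g
glycerol: 2.8 g per 100 mL × 808 mL ÷ 100 = 22.62 g
ferric ammonium citrate: 0.032 g per 100 mL × 808 mL ÷ 100 = 0.25856 g = 258.56 mg
lactose: 4.3 g/L × 0.808 L = 3.47 g
potassium chloride: 5.23 g/L × 0.808 L = 4.23 g

sodium nitrate 5.66 g; glycerol 22.62 g; ferric ammonium citrate 258.56 mg; lactose 3.47 g; potassium chloride 4.23 g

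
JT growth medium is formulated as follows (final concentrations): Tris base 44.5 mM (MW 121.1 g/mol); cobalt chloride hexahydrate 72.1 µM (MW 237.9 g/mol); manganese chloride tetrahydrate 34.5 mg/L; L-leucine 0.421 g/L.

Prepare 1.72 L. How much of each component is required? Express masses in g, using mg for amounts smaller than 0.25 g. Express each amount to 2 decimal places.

Tris base 9.27 g; cobalt chloride hexahydrate 29.50 mg; manganese chloride tetrahydrate 59.34 mg; L-leucine 0.72 g

Scale factor relative to 1 L: 1.72.
Tris base: 44.5 mmol/L × 121.1 g/mol × 1.72 L ÷ 1000 = 9.27 g
cobalt chloride hexahydrate: 72.1 µmol/L × 237.9 g/mol × 1.72 L ÷ 1000 = 29.50 mg
manganese chloride tetrahydrate: 34.5 mg/L × 1.72 L = 59.34 mg
L-leucine: 0.421 g/L × 1.72 L = 0.72 g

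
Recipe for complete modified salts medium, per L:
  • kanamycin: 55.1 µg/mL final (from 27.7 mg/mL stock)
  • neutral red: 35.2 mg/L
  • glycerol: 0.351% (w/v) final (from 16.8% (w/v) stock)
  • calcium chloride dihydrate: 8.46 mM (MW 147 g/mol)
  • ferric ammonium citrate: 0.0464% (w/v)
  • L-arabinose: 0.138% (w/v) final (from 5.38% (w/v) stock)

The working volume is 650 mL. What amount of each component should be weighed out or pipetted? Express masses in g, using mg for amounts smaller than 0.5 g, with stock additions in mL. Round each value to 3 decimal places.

kanamycin 1.293 mL; neutral red 22.880 mg; glycerol 13.580 mL; calcium chloride dihydrate 0.808 g; ferric ammonium citrate 301.600 mg; L-arabinose 16.673 mL

Target volume = 650 mL = 0.65 L.
kanamycin: V = C2·V2/C1 = 55.1 µg/mL × 650 mL ÷ 27700 µg/mL = 1.293 mL
neutral red: 35.2 mg/L × 0.65 L = 22.880 mg
glycerol: C1V1 = C2V2 → 0.351% ÷ 16.8% × 650 mL = 13.580 mL
calcium chloride dihydrate: 8.46 mmol/L × 147 g/mol × 0.65 L ÷ 1000 = 0.808 g
ferric ammonium citrate: 0.0464% w/v = 0.464 g/L → 0.464 × 0.65 L = 0.3016 g = 301.600 mg
L-arabinose: dilute stock: 0.138% ÷ 5.38% × 650 mL = 16.673 mL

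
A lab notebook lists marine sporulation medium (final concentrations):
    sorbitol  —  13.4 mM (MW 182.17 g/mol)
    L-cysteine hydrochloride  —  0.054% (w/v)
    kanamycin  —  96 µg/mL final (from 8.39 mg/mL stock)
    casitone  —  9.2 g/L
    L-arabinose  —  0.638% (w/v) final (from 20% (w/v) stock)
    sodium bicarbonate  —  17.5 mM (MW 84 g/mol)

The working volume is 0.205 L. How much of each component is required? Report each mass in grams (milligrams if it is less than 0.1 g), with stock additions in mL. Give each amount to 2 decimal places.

Working volume: 0.205 L.
sorbitol: 13.4 mmol/L × 182.17 g/mol × 0.205 L ÷ 1000 = 0.50 g
L-cysteine hydrochloride: 0.054 g per 100 mL × 205 mL ÷ 100 = 0.11 g
kanamycin: C1V1 = C2V2 → 96 µg/mL × 205 mL ÷ 8390 µg/mL = 2.35 mL
casitone: 9.2 g/L × 0.205 L = 1.89 g
L-arabinose: V = C2·V2/C1 = 0.638% ÷ 20% × 205 mL = 6.54 mL
sodium bicarbonate: 17.5 mmol/L × 84 g/mol × 0.205 L ÷ 1000 = 0.30 g

sorbitol 0.50 g; L-cysteine hydrochloride 0.11 g; kanamycin 2.35 mL; casitone 1.89 g; L-arabinose 6.54 mL; sodium bicarbonate 0.30 g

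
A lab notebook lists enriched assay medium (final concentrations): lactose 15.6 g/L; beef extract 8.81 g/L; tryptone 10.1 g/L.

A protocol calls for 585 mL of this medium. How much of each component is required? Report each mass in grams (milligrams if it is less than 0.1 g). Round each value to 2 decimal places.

Target volume = 585 mL = 0.585 L.
lactose: 15.6 g/L × 0.585 L = 9.13 g
beef extract: 8.81 g/L × 0.585 L = 5.15 g
tryptone: 10.1 g/L × 0.585 L = 5.91 g

lactose 9.13 g; beef extract 5.15 g; tryptone 5.91 g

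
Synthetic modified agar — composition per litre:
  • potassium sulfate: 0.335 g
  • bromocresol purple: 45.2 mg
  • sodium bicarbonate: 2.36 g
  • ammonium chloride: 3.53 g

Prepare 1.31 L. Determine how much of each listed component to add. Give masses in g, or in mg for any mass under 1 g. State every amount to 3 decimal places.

potassium sulfate 438.850 mg; bromocresol purple 59.212 mg; sodium bicarbonate 3.092 g; ammonium chloride 4.624 g

Scale factor = 1310 mL / 1000 mL = 1.31.
potassium sulfate: 0.335 g × (1310 mL / 1000 mL) = 0.43885 g = 438.850 mg
bromocresol purple: 45.2 mg × (1310 mL / 1000 mL) = 59.212 mg
sodium bicarbonate: 2.36 g × (1310 mL / 1000 mL) = 3.092 g
ammonium chloride: 3.53 g × (1310 mL / 1000 mL) = 4.624 g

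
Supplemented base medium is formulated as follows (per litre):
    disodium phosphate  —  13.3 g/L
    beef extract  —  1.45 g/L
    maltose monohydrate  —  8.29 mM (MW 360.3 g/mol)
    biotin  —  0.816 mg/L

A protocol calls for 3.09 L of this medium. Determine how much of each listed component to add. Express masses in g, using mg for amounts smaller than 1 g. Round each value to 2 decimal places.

disodium phosphate 41.10 g; beef extract 4.48 g; maltose monohydrate 9.23 g; biotin 2.52 mg

Working volume: 3.09 L.
disodium phosphate: 13.3 g/L × 3.09 L = 41.10 g
beef extract: 1.45 g/L × 3.09 L = 4.48 g
maltose monohydrate: 8.29 mmol/L × 360.3 g/mol × 3.09 L ÷ 1000 = 9.23 g
biotin: 0.816 mg/L × 3.09 L = 2.52 mg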